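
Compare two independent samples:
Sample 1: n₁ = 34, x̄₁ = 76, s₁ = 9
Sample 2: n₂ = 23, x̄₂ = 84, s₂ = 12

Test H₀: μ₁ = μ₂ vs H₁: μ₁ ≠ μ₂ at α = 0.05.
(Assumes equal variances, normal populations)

Answer: t = -2.8754, reject H₀

Derivation:
Pooled variance: s²_p = [33×9² + 22×12²]/(55) = 106.2000
s_p = 10.3053
SE = s_p×√(1/n₁ + 1/n₂) = 10.3053×√(1/34 + 1/23) = 2.7822
t = (x̄₁ - x̄₂)/SE = (76 - 84)/2.7822 = -2.8754
df = 55, t-critical = ±2.004
Decision: reject H₀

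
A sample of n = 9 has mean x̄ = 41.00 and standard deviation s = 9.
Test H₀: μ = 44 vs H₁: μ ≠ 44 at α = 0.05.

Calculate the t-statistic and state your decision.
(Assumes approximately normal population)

Answer: t = -1.0000, fail to reject H₀

Derivation:
df = n - 1 = 8
SE = s/√n = 9/√9 = 3.0000
t = (x̄ - μ₀)/SE = (41.00 - 44)/3.0000 = -1.0000
Critical value: t_{0.025,8} = ±2.306
p-value ≈ 0.3466
Decision: fail to reject H₀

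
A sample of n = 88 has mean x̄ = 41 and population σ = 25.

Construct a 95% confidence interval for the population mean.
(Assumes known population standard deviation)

Confidence level: 95%, α = 0.05
z_0.025 = 1.960
SE = σ/√n = 25/√88 = 2.6650
Margin of error = 1.960 × 2.6650 = 5.2234
CI: x̄ ± margin = 41 ± 5.2234
CI: (35.7766, 46.2234)

Answer: (35.7766, 46.2234)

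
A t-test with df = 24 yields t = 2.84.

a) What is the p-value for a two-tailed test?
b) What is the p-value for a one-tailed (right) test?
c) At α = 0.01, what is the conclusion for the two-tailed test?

Using t-distribution with df = 24:
a) Two-tailed: p = 2×P(T > 2.84) = 0.0090
b) One-tailed: p = P(T > 2.84) = 0.0045
c) 0.0090 < 0.01, reject H₀

Answer: a) 0.0090, b) 0.0045, c) reject H₀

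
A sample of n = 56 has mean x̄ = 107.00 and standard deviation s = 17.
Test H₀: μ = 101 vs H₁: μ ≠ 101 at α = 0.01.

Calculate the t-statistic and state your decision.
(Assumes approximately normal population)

Answer: t = 2.6412, fail to reject H₀

Derivation:
df = n - 1 = 55
SE = s/√n = 17/√56 = 2.2717
t = (x̄ - μ₀)/SE = (107.00 - 101)/2.2717 = 2.6412
Critical value: t_{0.005,55} = ±2.668
p-value ≈ 0.0107
Decision: fail to reject H₀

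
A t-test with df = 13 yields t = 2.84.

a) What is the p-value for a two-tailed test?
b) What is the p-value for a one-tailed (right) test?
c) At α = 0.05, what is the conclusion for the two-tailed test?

Using t-distribution with df = 13:
a) Two-tailed: p = 2×P(T > 2.84) = 0.0139
b) One-tailed: p = P(T > 2.84) = 0.0070
c) 0.0139 < 0.05, reject H₀

Answer: a) 0.0139, b) 0.0070, c) reject H₀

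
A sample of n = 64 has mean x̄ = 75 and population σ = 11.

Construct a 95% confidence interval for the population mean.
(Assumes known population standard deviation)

Confidence level: 95%, α = 0.05
z_0.025 = 1.960
SE = σ/√n = 11/√64 = 1.3750
Margin of error = 1.960 × 1.3750 = 2.6950
CI: x̄ ± margin = 75 ± 2.6950
CI: (72.3050, 77.6950)

Answer: (72.3050, 77.6950)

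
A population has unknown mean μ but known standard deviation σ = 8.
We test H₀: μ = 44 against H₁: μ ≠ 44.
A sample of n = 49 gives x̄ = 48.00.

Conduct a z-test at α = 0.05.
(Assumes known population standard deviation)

Standard error: SE = σ/√n = 8/√49 = 1.1429
z-statistic: z = (x̄ - μ₀)/SE = (48.00 - 44)/1.1429 = 3.4999
Critical value: ±1.960
p-value = 0.0005
Decision: reject H₀

Answer: z = 3.4999, reject H₀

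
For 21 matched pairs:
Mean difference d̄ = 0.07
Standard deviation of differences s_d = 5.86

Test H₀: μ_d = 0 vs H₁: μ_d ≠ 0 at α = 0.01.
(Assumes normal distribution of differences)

Answer: t = 0.0547, fail to reject H₀

Derivation:
df = n - 1 = 20
SE = s_d/√n = 5.86/√21 = 1.2788
t = d̄/SE = 0.07/1.2788 = 0.0547
Critical value: t_{0.005,20} = ±2.845
p-value ≈ 0.9569
Decision: fail to reject H₀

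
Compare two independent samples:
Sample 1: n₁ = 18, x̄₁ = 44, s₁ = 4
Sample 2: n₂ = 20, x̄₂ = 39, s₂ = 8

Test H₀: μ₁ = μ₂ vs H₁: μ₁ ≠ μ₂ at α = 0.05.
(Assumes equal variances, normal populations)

Pooled variance: s²_p = [17×4² + 19×8²]/(36) = 41.3333
s_p = 6.4291
SE = s_p×√(1/n₁ + 1/n₂) = 6.4291×√(1/18 + 1/20) = 2.0888
t = (x̄₁ - x̄₂)/SE = (44 - 39)/2.0888 = 2.3937
df = 36, t-critical = ±2.028
Decision: reject H₀

Answer: t = 2.3937, reject H₀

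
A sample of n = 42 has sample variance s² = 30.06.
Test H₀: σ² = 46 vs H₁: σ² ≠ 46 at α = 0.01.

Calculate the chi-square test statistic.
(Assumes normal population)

Answer: χ² = 26.7926, fail to reject H₀

Derivation:
df = n - 1 = 41
χ² = (n-1)s²/σ₀² = 41×30.06/46 = 26.7926
Critical values: χ²_{0.995,41} = 21.421, χ²_{0.005,41} = 68.053
Rejection region: χ² < 21.421 or χ² > 68.053
Decision: fail to reject H₀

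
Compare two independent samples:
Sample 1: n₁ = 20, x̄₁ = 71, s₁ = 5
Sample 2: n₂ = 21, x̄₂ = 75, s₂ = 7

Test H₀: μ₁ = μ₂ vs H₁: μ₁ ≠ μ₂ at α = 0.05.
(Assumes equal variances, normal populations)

Answer: t = -2.0960, reject H₀

Derivation:
Pooled variance: s²_p = [19×5² + 20×7²]/(39) = 37.3077
s_p = 6.1080
SE = s_p×√(1/n₁ + 1/n₂) = 6.1080×√(1/20 + 1/21) = 1.9084
t = (x̄₁ - x̄₂)/SE = (71 - 75)/1.9084 = -2.0960
df = 39, t-critical = ±2.023
Decision: reject H₀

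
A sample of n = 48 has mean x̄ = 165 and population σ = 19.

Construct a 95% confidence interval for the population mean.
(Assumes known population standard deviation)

Answer: (159.6249, 170.3751)

Derivation:
Confidence level: 95%, α = 0.05
z_0.025 = 1.960
SE = σ/√n = 19/√48 = 2.7424
Margin of error = 1.960 × 2.7424 = 5.3751
CI: x̄ ± margin = 165 ± 5.3751
CI: (159.6249, 170.3751)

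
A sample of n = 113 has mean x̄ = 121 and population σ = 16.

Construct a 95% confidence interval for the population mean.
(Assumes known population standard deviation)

Confidence level: 95%, α = 0.05
z_0.025 = 1.960
SE = σ/√n = 16/√113 = 1.5052
Margin of error = 1.960 × 1.5052 = 2.9502
CI: x̄ ± margin = 121 ± 2.9502
CI: (118.0498, 123.9502)

Answer: (118.0498, 123.9502)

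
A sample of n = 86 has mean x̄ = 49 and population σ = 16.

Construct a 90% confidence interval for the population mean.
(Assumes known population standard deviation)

Confidence level: 90%, α = 0.1
z_0.05 = 1.645
SE = σ/√n = 16/√86 = 1.7253
Margin of error = 1.645 × 1.7253 = 2.8381
CI: x̄ ± margin = 49 ± 2.8381
CI: (46.1619, 51.8381)

Answer: (46.1619, 51.8381)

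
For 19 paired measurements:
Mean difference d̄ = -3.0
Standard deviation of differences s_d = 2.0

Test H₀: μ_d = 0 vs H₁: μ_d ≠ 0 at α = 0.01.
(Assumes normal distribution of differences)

df = n - 1 = 18
SE = s_d/√n = 2.0/√19 = 0.4588
t = d̄/SE = -3.0/0.4588 = -6.5388
Critical value: t_{0.005,18} = ±2.878
p-value < 0.0001
Decision: reject H₀

Answer: t = -6.5388, reject H₀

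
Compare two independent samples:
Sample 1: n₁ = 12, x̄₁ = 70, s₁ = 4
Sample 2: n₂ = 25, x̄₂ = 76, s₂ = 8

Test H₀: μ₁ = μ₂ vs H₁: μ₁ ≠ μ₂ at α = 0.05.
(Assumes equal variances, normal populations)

Answer: t = -2.4428, reject H₀

Derivation:
Pooled variance: s²_p = [11×4² + 24×8²]/(35) = 48.9143
s_p = 6.9939
SE = s_p×√(1/n₁ + 1/n₂) = 6.9939×√(1/12 + 1/25) = 2.4562
t = (x̄₁ - x̄₂)/SE = (70 - 76)/2.4562 = -2.4428
df = 35, t-critical = ±2.030
Decision: reject H₀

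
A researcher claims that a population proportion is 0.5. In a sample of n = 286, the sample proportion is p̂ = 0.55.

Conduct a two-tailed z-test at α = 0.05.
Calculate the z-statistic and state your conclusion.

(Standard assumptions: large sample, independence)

H₀: p = 0.5, H₁: p ≠ 0.5
Standard error: SE = √(p₀(1-p₀)/n) = √(0.5×0.5/286) = 0.029566
z-statistic: z = (p̂ - p₀)/SE = (0.55 - 0.5)/0.029566 = 1.6911
Critical value: z_0.025 = ±1.960
p-value = 0.0908
Decision: fail to reject H₀ at α = 0.05

Answer: z = 1.6911, fail to reject H₀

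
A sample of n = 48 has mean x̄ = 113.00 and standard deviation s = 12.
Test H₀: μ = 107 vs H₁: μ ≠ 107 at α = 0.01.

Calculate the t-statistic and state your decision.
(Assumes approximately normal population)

Answer: t = 3.4640, reject H₀

Derivation:
df = n - 1 = 47
SE = s/√n = 12/√48 = 1.7321
t = (x̄ - μ₀)/SE = (113.00 - 107)/1.7321 = 3.4640
Critical value: t_{0.005,47} = ±2.685
p-value ≈ 0.0011
Decision: reject H₀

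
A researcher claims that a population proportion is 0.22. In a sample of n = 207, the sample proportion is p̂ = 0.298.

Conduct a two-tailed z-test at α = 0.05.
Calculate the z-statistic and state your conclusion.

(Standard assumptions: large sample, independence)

H₀: p = 0.22, H₁: p ≠ 0.22
Standard error: SE = √(p₀(1-p₀)/n) = √(0.22×0.78/207) = 0.028792
z-statistic: z = (p̂ - p₀)/SE = (0.298 - 0.22)/0.028792 = 2.7091
Critical value: z_0.025 = ±1.960
p-value = 0.0067
Decision: reject H₀ at α = 0.05

Answer: z = 2.7091, reject H₀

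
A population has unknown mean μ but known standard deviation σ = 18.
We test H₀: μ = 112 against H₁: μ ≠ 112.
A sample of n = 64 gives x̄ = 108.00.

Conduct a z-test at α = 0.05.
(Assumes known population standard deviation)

Standard error: SE = σ/√n = 18/√64 = 2.2500
z-statistic: z = (x̄ - μ₀)/SE = (108.00 - 112)/2.2500 = -1.7778
Critical value: ±1.960
p-value = 0.0754
Decision: fail to reject H₀

Answer: z = -1.7778, fail to reject H₀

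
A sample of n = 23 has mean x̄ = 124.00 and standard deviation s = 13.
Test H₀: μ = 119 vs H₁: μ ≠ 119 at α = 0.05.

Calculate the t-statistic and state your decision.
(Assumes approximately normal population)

df = n - 1 = 22
SE = s/√n = 13/√23 = 2.7107
t = (x̄ - μ₀)/SE = (124.00 - 119)/2.7107 = 1.8445
Critical value: t_{0.025,22} = ±2.074
p-value ≈ 0.0786
Decision: fail to reject H₀

Answer: t = 1.8445, fail to reject H₀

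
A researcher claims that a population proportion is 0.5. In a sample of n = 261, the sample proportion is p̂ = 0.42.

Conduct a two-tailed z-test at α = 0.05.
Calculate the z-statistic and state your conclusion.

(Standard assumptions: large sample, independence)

H₀: p = 0.5, H₁: p ≠ 0.5
Standard error: SE = √(p₀(1-p₀)/n) = √(0.5×0.5/261) = 0.030949
z-statistic: z = (p̂ - p₀)/SE = (0.42 - 0.5)/0.030949 = -2.5849
Critical value: z_0.025 = ±1.960
p-value = 0.0097
Decision: reject H₀ at α = 0.05

Answer: z = -2.5849, reject H₀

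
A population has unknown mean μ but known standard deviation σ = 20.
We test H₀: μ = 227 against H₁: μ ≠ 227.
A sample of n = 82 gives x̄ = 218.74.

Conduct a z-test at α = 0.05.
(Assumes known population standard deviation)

Answer: z = -3.7399, reject H₀

Derivation:
Standard error: SE = σ/√n = 20/√82 = 2.2086
z-statistic: z = (x̄ - μ₀)/SE = (218.74 - 227)/2.2086 = -3.7399
Critical value: ±1.960
p-value = 0.0002
Decision: reject H₀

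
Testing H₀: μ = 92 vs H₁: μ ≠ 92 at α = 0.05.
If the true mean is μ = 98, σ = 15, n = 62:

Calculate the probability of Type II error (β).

SE = σ/√n = 15/√62 = 1.9050
Critical values: μ₀ ± z_0.025×SE = 92 ± 1.960×1.9050
Acceptance region: (88.2662, 95.7338)
Under H₁ (μ = 98): z_high = (95.7338 - 98)/1.9050 = -1.1896, z_low = (88.2662 - 98)/1.9050 = -5.1096
β = P(not reject | H₁) = Φ(-1.1896) - Φ(-5.1096) ≈ 0.1171

Answer: β ≈ 0.1171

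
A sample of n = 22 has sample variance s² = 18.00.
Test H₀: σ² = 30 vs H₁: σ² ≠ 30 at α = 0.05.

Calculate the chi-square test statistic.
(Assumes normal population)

df = n - 1 = 21
χ² = (n-1)s²/σ₀² = 21×18.00/30 = 12.6000
Critical values: χ²_{0.975,21} = 10.283, χ²_{0.025,21} = 35.479
Rejection region: χ² < 10.283 or χ² > 35.479
Decision: fail to reject H₀

Answer: χ² = 12.6000, fail to reject H₀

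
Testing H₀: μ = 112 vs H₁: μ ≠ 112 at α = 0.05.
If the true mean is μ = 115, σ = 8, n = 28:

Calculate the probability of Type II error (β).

SE = σ/√n = 8/√28 = 1.5119
Critical values: μ₀ ± z_0.025×SE = 112 ± 1.960×1.5119
Acceptance region: (109.0367, 114.9633)
Under H₁ (μ = 115): z_high = (114.9633 - 115)/1.5119 = -0.0243, z_low = (109.0367 - 115)/1.5119 = -3.9442
β = P(not reject | H₁) = Φ(-0.0243) - Φ(-3.9442) ≈ 0.4903

Answer: β ≈ 0.4903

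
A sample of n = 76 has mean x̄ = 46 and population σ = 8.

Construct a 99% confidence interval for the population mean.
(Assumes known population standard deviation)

Confidence level: 99%, α = 0.01
z_0.005 = 2.576
SE = σ/√n = 8/√76 = 0.9177
Margin of error = 2.576 × 0.9177 = 2.3640
CI: x̄ ± margin = 46 ± 2.3640
CI: (43.6360, 48.3640)

Answer: (43.6360, 48.3640)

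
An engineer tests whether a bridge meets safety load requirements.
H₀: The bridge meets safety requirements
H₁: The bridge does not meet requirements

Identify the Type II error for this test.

Answer: Declaring an unsafe bridge to be safe

Derivation:
Type I error: rejecting H₀ when it is actually true (false positive).
Type II error: failing to reject H₀ when H₁ is actually true (false negative).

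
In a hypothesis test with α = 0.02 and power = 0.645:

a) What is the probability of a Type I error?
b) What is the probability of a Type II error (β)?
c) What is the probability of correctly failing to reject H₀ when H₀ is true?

Answer: a) 0.02, b) 0.355, c) 0.98

Derivation:
a) Type I error probability = α = 0.02
b) Power = P(reject H₀ | H₁ true) = 1 - β = 0.645, so Type II error probability = β = 1 - Power = 0.355
c) P(fail to reject H₀ | H₀ true) = 1 - α = 0.98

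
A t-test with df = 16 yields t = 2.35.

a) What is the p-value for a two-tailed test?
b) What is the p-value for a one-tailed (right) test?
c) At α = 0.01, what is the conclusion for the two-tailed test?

Using t-distribution with df = 16:
a) Two-tailed: p = 2×P(T > 2.35) = 0.0319
b) One-tailed: p = P(T > 2.35) = 0.0160
c) 0.0319 ≥ 0.01, fail to reject H₀

Answer: a) 0.0319, b) 0.0160, c) fail to reject H₀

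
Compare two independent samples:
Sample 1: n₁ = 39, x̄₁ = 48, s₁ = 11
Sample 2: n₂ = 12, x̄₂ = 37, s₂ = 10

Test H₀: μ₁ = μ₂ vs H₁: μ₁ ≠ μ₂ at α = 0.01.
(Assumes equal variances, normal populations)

Answer: t = 3.0901, reject H₀

Derivation:
Pooled variance: s²_p = [38×11² + 11×10²]/(49) = 116.2857
s_p = 10.7836
SE = s_p×√(1/n₁ + 1/n₂) = 10.7836×√(1/39 + 1/12) = 3.5598
t = (x̄₁ - x̄₂)/SE = (48 - 37)/3.5598 = 3.0901
df = 49, t-critical = ±2.680
Decision: reject H₀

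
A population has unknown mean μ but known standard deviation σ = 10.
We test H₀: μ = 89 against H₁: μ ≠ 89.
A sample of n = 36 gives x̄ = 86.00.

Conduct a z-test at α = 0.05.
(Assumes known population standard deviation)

Answer: z = -1.8000, fail to reject H₀

Derivation:
Standard error: SE = σ/√n = 10/√36 = 1.6667
z-statistic: z = (x̄ - μ₀)/SE = (86.00 - 89)/1.6667 = -1.8000
Critical value: ±1.960
p-value = 0.0719
Decision: fail to reject H₀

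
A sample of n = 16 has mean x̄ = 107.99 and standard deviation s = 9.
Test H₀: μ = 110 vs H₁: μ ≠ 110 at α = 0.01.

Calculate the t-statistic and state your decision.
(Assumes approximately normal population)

df = n - 1 = 15
SE = s/√n = 9/√16 = 2.2500
t = (x̄ - μ₀)/SE = (107.99 - 110)/2.2500 = -0.8933
Critical value: t_{0.005,15} = ±2.947
p-value ≈ 0.3858
Decision: fail to reject H₀

Answer: t = -0.8933, fail to reject H₀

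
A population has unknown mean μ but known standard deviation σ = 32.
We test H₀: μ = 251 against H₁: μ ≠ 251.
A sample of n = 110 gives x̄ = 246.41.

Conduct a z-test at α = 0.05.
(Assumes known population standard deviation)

Answer: z = -1.5044, fail to reject H₀

Derivation:
Standard error: SE = σ/√n = 32/√110 = 3.0511
z-statistic: z = (x̄ - μ₀)/SE = (246.41 - 251)/3.0511 = -1.5044
Critical value: ±1.960
p-value = 0.1325
Decision: fail to reject H₀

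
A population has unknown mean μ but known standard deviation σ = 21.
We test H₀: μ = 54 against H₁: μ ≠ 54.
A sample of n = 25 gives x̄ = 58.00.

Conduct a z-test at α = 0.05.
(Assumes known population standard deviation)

Standard error: SE = σ/√n = 21/√25 = 4.2000
z-statistic: z = (x̄ - μ₀)/SE = (58.00 - 54)/4.2000 = 0.9524
Critical value: ±1.960
p-value = 0.3409
Decision: fail to reject H₀

Answer: z = 0.9524, fail to reject H₀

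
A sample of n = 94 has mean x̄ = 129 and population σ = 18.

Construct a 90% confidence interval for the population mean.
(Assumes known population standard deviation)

Confidence level: 90%, α = 0.1
z_0.05 = 1.645
SE = σ/√n = 18/√94 = 1.8566
Margin of error = 1.645 × 1.8566 = 3.0541
CI: x̄ ± margin = 129 ± 3.0541
CI: (125.9459, 132.0541)

Answer: (125.9459, 132.0541)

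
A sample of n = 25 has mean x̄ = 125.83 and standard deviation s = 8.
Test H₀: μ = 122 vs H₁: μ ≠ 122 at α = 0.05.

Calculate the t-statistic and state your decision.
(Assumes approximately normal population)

df = n - 1 = 24
SE = s/√n = 8/√25 = 1.6000
t = (x̄ - μ₀)/SE = (125.83 - 122)/1.6000 = 2.3937
Critical value: t_{0.025,24} = ±2.064
p-value ≈ 0.0249
Decision: reject H₀

Answer: t = 2.3937, reject H₀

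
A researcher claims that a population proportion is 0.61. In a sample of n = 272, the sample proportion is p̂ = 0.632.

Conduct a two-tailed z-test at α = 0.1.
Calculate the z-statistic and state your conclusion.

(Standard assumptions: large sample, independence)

H₀: p = 0.61, H₁: p ≠ 0.61
Standard error: SE = √(p₀(1-p₀)/n) = √(0.61×0.39/272) = 0.029574
z-statistic: z = (p̂ - p₀)/SE = (0.632 - 0.61)/0.029574 = 0.7439
Critical value: z_0.05 = ±1.645
p-value = 0.4569
Decision: fail to reject H₀ at α = 0.1

Answer: z = 0.7439, fail to reject H₀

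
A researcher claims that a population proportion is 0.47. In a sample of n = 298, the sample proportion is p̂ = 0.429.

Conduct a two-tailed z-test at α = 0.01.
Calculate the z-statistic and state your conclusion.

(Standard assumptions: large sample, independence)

H₀: p = 0.47, H₁: p ≠ 0.47
Standard error: SE = √(p₀(1-p₀)/n) = √(0.47×0.53/298) = 0.028912
z-statistic: z = (p̂ - p₀)/SE = (0.429 - 0.47)/0.028912 = -1.4181
Critical value: z_0.005 = ±2.576
p-value = 0.1562
Decision: fail to reject H₀ at α = 0.01

Answer: z = -1.4181, fail to reject H₀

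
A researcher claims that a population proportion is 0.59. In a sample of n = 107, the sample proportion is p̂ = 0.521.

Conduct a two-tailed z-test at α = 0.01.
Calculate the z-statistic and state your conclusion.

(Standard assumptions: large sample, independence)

Answer: z = -1.4512, fail to reject H₀

Derivation:
H₀: p = 0.59, H₁: p ≠ 0.59
Standard error: SE = √(p₀(1-p₀)/n) = √(0.59×0.41/107) = 0.047547
z-statistic: z = (p̂ - p₀)/SE = (0.521 - 0.59)/0.047547 = -1.4512
Critical value: z_0.005 = ±2.576
p-value = 0.1467
Decision: fail to reject H₀ at α = 0.01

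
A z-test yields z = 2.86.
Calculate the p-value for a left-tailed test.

For z = 2.86:
p = P(Z < 2.86) = Φ(2.86) = 0.9979

Answer: p-value ≈ 0.9979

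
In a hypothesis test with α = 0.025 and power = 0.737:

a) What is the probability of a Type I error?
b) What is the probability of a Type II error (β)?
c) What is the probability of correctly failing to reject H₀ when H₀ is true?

Answer: a) 0.025, b) 0.263, c) 0.975

Derivation:
a) Type I error probability = α = 0.025
b) Power = P(reject H₀ | H₁ true) = 1 - β = 0.737, so Type II error probability = β = 1 - Power = 0.263
c) P(fail to reject H₀ | H₀ true) = 1 - α = 0.975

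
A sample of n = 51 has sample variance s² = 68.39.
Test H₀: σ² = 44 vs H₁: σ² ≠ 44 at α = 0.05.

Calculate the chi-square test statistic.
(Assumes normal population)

df = n - 1 = 50
χ² = (n-1)s²/σ₀² = 50×68.39/44 = 77.7159
Critical values: χ²_{0.975,50} = 32.357, χ²_{0.025,50} = 71.420
Rejection region: χ² < 32.357 or χ² > 71.420
Decision: reject H₀

Answer: χ² = 77.7159, reject H₀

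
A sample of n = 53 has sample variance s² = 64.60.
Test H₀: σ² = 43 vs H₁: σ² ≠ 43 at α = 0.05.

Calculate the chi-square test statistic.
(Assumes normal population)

df = n - 1 = 52
χ² = (n-1)s²/σ₀² = 52×64.60/43 = 78.1209
Critical values: χ²_{0.975,52} = 33.968, χ²_{0.025,52} = 73.810
Rejection region: χ² < 33.968 or χ² > 73.810
Decision: reject H₀

Answer: χ² = 78.1209, reject H₀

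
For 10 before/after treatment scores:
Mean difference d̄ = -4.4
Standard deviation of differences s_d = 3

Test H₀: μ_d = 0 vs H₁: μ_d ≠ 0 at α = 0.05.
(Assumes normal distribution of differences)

df = n - 1 = 9
SE = s_d/√n = 3/√10 = 0.9487
t = d̄/SE = -4.4/0.9487 = -4.6379
Critical value: t_{0.025,9} = ±2.262
p-value ≈ 0.0012
Decision: reject H₀

Answer: t = -4.6379, reject H₀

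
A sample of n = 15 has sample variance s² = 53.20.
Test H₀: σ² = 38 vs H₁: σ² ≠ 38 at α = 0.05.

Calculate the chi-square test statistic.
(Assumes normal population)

df = n - 1 = 14
χ² = (n-1)s²/σ₀² = 14×53.20/38 = 19.6000
Critical values: χ²_{0.975,14} = 5.629, χ²_{0.025,14} = 26.119
Rejection region: χ² < 5.629 or χ² > 26.119
Decision: fail to reject H₀

Answer: χ² = 19.6000, fail to reject H₀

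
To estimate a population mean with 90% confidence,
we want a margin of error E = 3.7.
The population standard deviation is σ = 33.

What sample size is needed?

z_0.05 = 1.645
n = (z×σ/E)² = (1.645×33/3.7)²
n = 215.2565
Round up: n = 216

Answer: n = 216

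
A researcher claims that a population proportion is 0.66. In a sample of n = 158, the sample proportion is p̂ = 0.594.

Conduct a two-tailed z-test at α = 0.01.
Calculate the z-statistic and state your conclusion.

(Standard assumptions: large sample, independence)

Answer: z = -1.7513, fail to reject H₀

Derivation:
H₀: p = 0.66, H₁: p ≠ 0.66
Standard error: SE = √(p₀(1-p₀)/n) = √(0.66×0.34/158) = 0.037686
z-statistic: z = (p̂ - p₀)/SE = (0.594 - 0.66)/0.037686 = -1.7513
Critical value: z_0.005 = ±2.576
p-value = 0.0799
Decision: fail to reject H₀ at α = 0.01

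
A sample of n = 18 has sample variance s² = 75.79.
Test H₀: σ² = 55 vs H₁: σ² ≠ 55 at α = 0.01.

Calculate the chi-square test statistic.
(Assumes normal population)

df = n - 1 = 17
χ² = (n-1)s²/σ₀² = 17×75.79/55 = 23.4260
Critical values: χ²_{0.995,17} = 5.697, χ²_{0.005,17} = 35.718
Rejection region: χ² < 5.697 or χ² > 35.718
Decision: fail to reject H₀

Answer: χ² = 23.4260, fail to reject H₀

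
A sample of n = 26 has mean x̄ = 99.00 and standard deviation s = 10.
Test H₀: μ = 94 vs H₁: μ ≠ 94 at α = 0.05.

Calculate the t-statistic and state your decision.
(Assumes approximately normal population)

df = n - 1 = 25
SE = s/√n = 10/√26 = 1.9612
t = (x̄ - μ₀)/SE = (99.00 - 94)/1.9612 = 2.5495
Critical value: t_{0.025,25} = ±2.060
p-value ≈ 0.0173
Decision: reject H₀

Answer: t = 2.5495, reject H₀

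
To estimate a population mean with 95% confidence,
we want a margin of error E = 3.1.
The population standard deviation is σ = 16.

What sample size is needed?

Answer: n = 103

Derivation:
z_0.025 = 1.960
n = (z×σ/E)² = (1.960×16/3.1)²
n = 102.3361
Round up: n = 103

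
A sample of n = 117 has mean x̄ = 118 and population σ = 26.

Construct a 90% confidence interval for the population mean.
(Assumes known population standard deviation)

Confidence level: 90%, α = 0.1
z_0.05 = 1.645
SE = σ/√n = 26/√117 = 2.4037
Margin of error = 1.645 × 2.4037 = 3.9541
CI: x̄ ± margin = 118 ± 3.9541
CI: (114.0459, 121.9541)

Answer: (114.0459, 121.9541)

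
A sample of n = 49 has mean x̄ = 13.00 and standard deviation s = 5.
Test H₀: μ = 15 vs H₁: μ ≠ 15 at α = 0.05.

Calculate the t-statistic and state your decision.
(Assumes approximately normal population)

Answer: t = -2.7999, reject H₀

Derivation:
df = n - 1 = 48
SE = s/√n = 5/√49 = 0.7143
t = (x̄ - μ₀)/SE = (13.00 - 15)/0.7143 = -2.7999
Critical value: t_{0.025,48} = ±2.011
p-value ≈ 0.0073
Decision: reject H₀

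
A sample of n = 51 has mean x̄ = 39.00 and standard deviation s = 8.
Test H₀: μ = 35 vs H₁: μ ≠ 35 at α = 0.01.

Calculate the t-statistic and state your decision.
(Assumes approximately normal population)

Answer: t = 3.5708, reject H₀

Derivation:
df = n - 1 = 50
SE = s/√n = 8/√51 = 1.1202
t = (x̄ - μ₀)/SE = (39.00 - 35)/1.1202 = 3.5708
Critical value: t_{0.005,50} = ±2.678
p-value ≈ 0.0008
Decision: reject H₀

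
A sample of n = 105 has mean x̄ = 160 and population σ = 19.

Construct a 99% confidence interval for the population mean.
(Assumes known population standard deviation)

Answer: (155.2236, 164.7764)

Derivation:
Confidence level: 99%, α = 0.01
z_0.005 = 2.576
SE = σ/√n = 19/√105 = 1.8542
Margin of error = 2.576 × 1.8542 = 4.7764
CI: x̄ ± margin = 160 ± 4.7764
CI: (155.2236, 164.7764)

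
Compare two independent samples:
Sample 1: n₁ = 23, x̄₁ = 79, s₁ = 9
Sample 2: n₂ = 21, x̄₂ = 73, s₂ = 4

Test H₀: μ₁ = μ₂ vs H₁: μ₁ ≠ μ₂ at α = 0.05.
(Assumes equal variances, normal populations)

Pooled variance: s²_p = [22×9² + 20×4²]/(42) = 50.0476
s_p = 7.0744
SE = s_p×√(1/n₁ + 1/n₂) = 7.0744×√(1/23 + 1/21) = 2.1352
t = (x̄₁ - x̄₂)/SE = (79 - 73)/2.1352 = 2.8100
df = 42, t-critical = ±2.018
Decision: reject H₀

Answer: t = 2.8100, reject H₀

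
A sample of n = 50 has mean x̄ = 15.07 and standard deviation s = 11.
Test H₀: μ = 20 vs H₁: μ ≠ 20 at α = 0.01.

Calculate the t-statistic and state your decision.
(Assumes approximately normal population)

Answer: t = -3.1692, reject H₀

Derivation:
df = n - 1 = 49
SE = s/√n = 11/√50 = 1.5556
t = (x̄ - μ₀)/SE = (15.07 - 20)/1.5556 = -3.1692
Critical value: t_{0.005,49} = ±2.680
p-value ≈ 0.0026
Decision: reject H₀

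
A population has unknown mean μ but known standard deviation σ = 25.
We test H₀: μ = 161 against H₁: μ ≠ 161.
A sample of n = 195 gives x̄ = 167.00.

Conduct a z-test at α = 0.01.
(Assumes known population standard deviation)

Standard error: SE = σ/√n = 25/√195 = 1.7903
z-statistic: z = (x̄ - μ₀)/SE = (167.00 - 161)/1.7903 = 3.3514
Critical value: ±2.576
p-value = 0.0008
Decision: reject H₀

Answer: z = 3.3514, reject H₀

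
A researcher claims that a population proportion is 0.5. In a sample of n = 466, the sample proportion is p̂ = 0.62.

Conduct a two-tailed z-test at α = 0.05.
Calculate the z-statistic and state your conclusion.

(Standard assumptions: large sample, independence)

H₀: p = 0.5, H₁: p ≠ 0.5
Standard error: SE = √(p₀(1-p₀)/n) = √(0.5×0.5/466) = 0.023162
z-statistic: z = (p̂ - p₀)/SE = (0.62 - 0.5)/0.023162 = 5.1809
Critical value: z_0.025 = ±1.960
p-value < 0.0001
Decision: reject H₀ at α = 0.05

Answer: z = 5.1809, reject H₀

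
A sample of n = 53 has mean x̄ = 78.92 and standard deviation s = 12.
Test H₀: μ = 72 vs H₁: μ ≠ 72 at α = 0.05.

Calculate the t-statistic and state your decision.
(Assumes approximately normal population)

Answer: t = 4.1983, reject H₀

Derivation:
df = n - 1 = 52
SE = s/√n = 12/√53 = 1.6483
t = (x̄ - μ₀)/SE = (78.92 - 72)/1.6483 = 4.1983
Critical value: t_{0.025,52} = ±2.007
p-value ≈ 0.0001
Decision: reject H₀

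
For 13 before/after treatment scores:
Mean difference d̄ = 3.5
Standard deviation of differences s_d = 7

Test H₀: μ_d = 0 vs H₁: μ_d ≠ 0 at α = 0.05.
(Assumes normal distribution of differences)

df = n - 1 = 12
SE = s_d/√n = 7/√13 = 1.9415
t = d̄/SE = 3.5/1.9415 = 1.8027
Critical value: t_{0.025,12} = ±2.179
p-value ≈ 0.0966
Decision: fail to reject H₀

Answer: t = 1.8027, fail to reject H₀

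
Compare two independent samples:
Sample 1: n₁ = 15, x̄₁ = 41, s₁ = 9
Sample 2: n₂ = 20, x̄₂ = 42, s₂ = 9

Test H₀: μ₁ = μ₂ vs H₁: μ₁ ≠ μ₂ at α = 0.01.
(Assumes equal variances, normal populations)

Answer: t = -0.3253, fail to reject H₀

Derivation:
Pooled variance: s²_p = [14×9² + 19×9²]/(33) = 81.0000
s_p = 9.0000
SE = s_p×√(1/n₁ + 1/n₂) = 9.0000×√(1/15 + 1/20) = 3.0741
t = (x̄₁ - x̄₂)/SE = (41 - 42)/3.0741 = -0.3253
df = 33, t-critical = ±2.733
Decision: fail to reject H₀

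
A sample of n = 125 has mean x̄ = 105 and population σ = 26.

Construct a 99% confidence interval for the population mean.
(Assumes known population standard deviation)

Confidence level: 99%, α = 0.01
z_0.005 = 2.576
SE = σ/√n = 26/√125 = 2.3255
Margin of error = 2.576 × 2.3255 = 5.9905
CI: x̄ ± margin = 105 ± 5.9905
CI: (99.0095, 110.9905)

Answer: (99.0095, 110.9905)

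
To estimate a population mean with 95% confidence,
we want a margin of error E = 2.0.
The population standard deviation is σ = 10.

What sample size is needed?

z_0.025 = 1.960
n = (z×σ/E)² = (1.960×10/2.0)²
n = 96.0400
Round up: n = 97

Answer: n = 97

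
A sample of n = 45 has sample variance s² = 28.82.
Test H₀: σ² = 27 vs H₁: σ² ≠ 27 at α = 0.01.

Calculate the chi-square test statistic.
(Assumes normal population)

df = n - 1 = 44
χ² = (n-1)s²/σ₀² = 44×28.82/27 = 46.9659
Critical values: χ²_{0.995,44} = 23.584, χ²_{0.005,44} = 71.893
Rejection region: χ² < 23.584 or χ² > 71.893
Decision: fail to reject H₀

Answer: χ² = 46.9659, fail to reject H₀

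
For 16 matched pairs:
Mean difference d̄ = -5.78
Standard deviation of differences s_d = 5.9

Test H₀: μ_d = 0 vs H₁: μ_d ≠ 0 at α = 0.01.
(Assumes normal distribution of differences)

Answer: t = -3.9186, reject H₀

Derivation:
df = n - 1 = 15
SE = s_d/√n = 5.9/√16 = 1.4750
t = d̄/SE = -5.78/1.4750 = -3.9186
Critical value: t_{0.005,15} = ±2.947
p-value ≈ 0.0014
Decision: reject H₀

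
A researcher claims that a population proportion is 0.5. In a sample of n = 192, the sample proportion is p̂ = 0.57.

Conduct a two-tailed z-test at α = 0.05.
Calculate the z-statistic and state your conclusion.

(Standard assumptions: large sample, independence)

H₀: p = 0.5, H₁: p ≠ 0.5
Standard error: SE = √(p₀(1-p₀)/n) = √(0.5×0.5/192) = 0.036084
z-statistic: z = (p̂ - p₀)/SE = (0.57 - 0.5)/0.036084 = 1.9399
Critical value: z_0.025 = ±1.960
p-value = 0.0524
Decision: fail to reject H₀ at α = 0.05

Answer: z = 1.9399, fail to reject H₀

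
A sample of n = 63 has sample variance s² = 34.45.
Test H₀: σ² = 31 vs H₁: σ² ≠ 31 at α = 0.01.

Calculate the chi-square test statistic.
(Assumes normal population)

df = n - 1 = 62
χ² = (n-1)s²/σ₀² = 62×34.45/31 = 68.9000
Critical values: χ²_{0.995,62} = 37.068, χ²_{0.005,62} = 94.419
Rejection region: χ² < 37.068 or χ² > 94.419
Decision: fail to reject H₀

Answer: χ² = 68.9000, fail to reject H₀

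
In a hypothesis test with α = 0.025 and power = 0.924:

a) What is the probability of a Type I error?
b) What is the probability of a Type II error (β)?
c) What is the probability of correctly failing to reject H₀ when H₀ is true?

Answer: a) 0.025, b) 0.076, c) 0.975

Derivation:
a) Type I error probability = α = 0.025
b) Power = P(reject H₀ | H₁ true) = 1 - β = 0.924, so Type II error probability = β = 1 - Power = 0.076
c) P(fail to reject H₀ | H₀ true) = 1 - α = 0.975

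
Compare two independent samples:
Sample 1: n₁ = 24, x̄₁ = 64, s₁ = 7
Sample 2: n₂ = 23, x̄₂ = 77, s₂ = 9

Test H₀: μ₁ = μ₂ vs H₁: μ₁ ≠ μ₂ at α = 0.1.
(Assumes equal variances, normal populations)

Answer: t = -5.5411, reject H₀

Derivation:
Pooled variance: s²_p = [23×7² + 22×9²]/(45) = 64.6444
s_p = 8.0402
SE = s_p×√(1/n₁ + 1/n₂) = 8.0402×√(1/24 + 1/23) = 2.3461
t = (x̄₁ - x̄₂)/SE = (64 - 77)/2.3461 = -5.5411
df = 45, t-critical = ±1.679
Decision: reject H₀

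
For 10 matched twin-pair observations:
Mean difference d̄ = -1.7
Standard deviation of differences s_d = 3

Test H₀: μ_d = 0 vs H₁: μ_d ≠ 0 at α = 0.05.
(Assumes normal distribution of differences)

Answer: t = -1.7919, fail to reject H₀

Derivation:
df = n - 1 = 9
SE = s_d/√n = 3/√10 = 0.9487
t = d̄/SE = -1.7/0.9487 = -1.7919
Critical value: t_{0.025,9} = ±2.262
p-value ≈ 0.1067
Decision: fail to reject H₀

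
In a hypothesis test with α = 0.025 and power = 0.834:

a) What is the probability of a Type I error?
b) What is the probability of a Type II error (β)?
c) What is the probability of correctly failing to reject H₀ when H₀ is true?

a) Type I error probability = α = 0.025
b) Power = P(reject H₀ | H₁ true) = 1 - β = 0.834, so Type II error probability = β = 1 - Power = 0.166
c) P(fail to reject H₀ | H₀ true) = 1 - α = 0.975

Answer: a) 0.025, b) 0.166, c) 0.975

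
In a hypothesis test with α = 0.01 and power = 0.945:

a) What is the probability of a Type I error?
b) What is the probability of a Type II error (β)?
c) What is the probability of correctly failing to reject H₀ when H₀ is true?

a) Type I error probability = α = 0.01
b) Power = P(reject H₀ | H₁ true) = 1 - β = 0.945, so Type II error probability = β = 1 - Power = 0.055
c) P(fail to reject H₀ | H₀ true) = 1 - α = 0.99

Answer: a) 0.01, b) 0.055, c) 0.99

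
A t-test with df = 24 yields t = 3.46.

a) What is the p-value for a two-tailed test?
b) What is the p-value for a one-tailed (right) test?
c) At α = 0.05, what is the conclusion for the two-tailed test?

Answer: a) 0.0020, b) 0.0010, c) reject H₀

Derivation:
Using t-distribution with df = 24:
a) Two-tailed: p = 2×P(T > 3.46) = 0.0020
b) One-tailed: p = P(T > 3.46) = 0.0010
c) 0.0020 < 0.05, reject H₀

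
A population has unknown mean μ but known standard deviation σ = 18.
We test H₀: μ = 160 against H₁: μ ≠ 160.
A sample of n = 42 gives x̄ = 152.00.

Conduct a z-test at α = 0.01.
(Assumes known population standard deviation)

Standard error: SE = σ/√n = 18/√42 = 2.7775
z-statistic: z = (x̄ - μ₀)/SE = (152.00 - 160)/2.7775 = -2.8803
Critical value: ±2.576
p-value = 0.0040
Decision: reject H₀

Answer: z = -2.8803, reject H₀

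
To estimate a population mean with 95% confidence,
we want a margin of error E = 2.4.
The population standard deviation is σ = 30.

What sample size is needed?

z_0.025 = 1.960
n = (z×σ/E)² = (1.960×30/2.4)²
n = 600.2500
Round up: n = 601

Answer: n = 601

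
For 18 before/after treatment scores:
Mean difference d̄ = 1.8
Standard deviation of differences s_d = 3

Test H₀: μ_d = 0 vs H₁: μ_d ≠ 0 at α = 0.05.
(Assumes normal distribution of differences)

df = n - 1 = 17
SE = s_d/√n = 3/√18 = 0.7071
t = d̄/SE = 1.8/0.7071 = 2.5456
Critical value: t_{0.025,17} = ±2.110
p-value ≈ 0.0209
Decision: reject H₀

Answer: t = 2.5456, reject H₀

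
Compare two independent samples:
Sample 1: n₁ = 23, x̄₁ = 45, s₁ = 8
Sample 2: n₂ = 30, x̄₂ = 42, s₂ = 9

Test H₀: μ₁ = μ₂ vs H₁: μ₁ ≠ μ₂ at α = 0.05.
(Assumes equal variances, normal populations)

Pooled variance: s²_p = [22×8² + 29×9²]/(51) = 73.6667
s_p = 8.5829
SE = s_p×√(1/n₁ + 1/n₂) = 8.5829×√(1/23 + 1/30) = 2.3787
t = (x̄₁ - x̄₂)/SE = (45 - 42)/2.3787 = 1.2612
df = 51, t-critical = ±2.008
Decision: fail to reject H₀

Answer: t = 1.2612, fail to reject H₀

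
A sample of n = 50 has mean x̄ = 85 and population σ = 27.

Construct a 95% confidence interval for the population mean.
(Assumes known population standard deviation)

Answer: (77.5159, 92.4841)

Derivation:
Confidence level: 95%, α = 0.05
z_0.025 = 1.960
SE = σ/√n = 27/√50 = 3.8184
Margin of error = 1.960 × 3.8184 = 7.4841
CI: x̄ ± margin = 85 ± 7.4841
CI: (77.5159, 92.4841)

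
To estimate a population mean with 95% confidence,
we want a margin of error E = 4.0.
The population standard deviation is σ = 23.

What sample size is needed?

z_0.025 = 1.960
n = (z×σ/E)² = (1.960×23/4.0)²
n = 127.0129
Round up: n = 128

Answer: n = 128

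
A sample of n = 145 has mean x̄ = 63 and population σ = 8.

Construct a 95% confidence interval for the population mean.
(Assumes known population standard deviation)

Answer: (61.6978, 64.3022)

Derivation:
Confidence level: 95%, α = 0.05
z_0.025 = 1.960
SE = σ/√n = 8/√145 = 0.6644
Margin of error = 1.960 × 0.6644 = 1.3022
CI: x̄ ± margin = 63 ± 1.3022
CI: (61.6978, 64.3022)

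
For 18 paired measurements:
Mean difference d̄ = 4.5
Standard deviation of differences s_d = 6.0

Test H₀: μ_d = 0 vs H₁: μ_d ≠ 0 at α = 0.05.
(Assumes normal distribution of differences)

df = n - 1 = 17
SE = s_d/√n = 6.0/√18 = 1.4142
t = d̄/SE = 4.5/1.4142 = 3.1820
Critical value: t_{0.025,17} = ±2.110
p-value ≈ 0.0055
Decision: reject H₀

Answer: t = 3.1820, reject H₀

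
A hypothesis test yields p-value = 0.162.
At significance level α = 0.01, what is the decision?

Compare p-value to α:
0.162 ≥ 0.01
Decision: fail to reject H₀

Answer: fail to reject H₀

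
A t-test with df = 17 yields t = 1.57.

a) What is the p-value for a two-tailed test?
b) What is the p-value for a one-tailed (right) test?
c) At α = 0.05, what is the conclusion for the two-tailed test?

Using t-distribution with df = 17:
a) Two-tailed: p = 2×P(T > 1.57) = 0.1348
b) One-tailed: p = P(T > 1.57) = 0.0674
c) 0.1348 ≥ 0.05, fail to reject H₀

Answer: a) 0.1348, b) 0.0674, c) fail to reject H₀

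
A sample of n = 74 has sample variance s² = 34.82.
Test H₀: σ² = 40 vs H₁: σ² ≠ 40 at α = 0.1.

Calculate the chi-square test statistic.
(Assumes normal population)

Answer: χ² = 63.5465, fail to reject H₀

Derivation:
df = n - 1 = 73
χ² = (n-1)s²/σ₀² = 73×34.82/40 = 63.5465
Critical values: χ²_{0.95,73} = 54.325, χ²_{0.05,73} = 93.945
Rejection region: χ² < 54.325 or χ² > 93.945
Decision: fail to reject H₀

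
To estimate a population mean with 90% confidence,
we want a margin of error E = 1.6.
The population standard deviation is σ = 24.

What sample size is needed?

z_0.05 = 1.645
n = (z×σ/E)² = (1.645×24/1.6)²
n = 608.8556
Round up: n = 609

Answer: n = 609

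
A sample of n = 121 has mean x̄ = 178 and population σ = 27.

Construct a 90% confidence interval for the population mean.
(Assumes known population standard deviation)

Confidence level: 90%, α = 0.1
z_0.05 = 1.645
SE = σ/√n = 27/√121 = 2.4545
Margin of error = 1.645 × 2.4545 = 4.0377
CI: x̄ ± margin = 178 ± 4.0377
CI: (173.9623, 182.0377)

Answer: (173.9623, 182.0377)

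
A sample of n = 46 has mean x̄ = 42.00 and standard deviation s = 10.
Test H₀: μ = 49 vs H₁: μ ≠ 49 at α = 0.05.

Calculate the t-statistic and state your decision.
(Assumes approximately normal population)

Answer: t = -4.7477, reject H₀

Derivation:
df = n - 1 = 45
SE = s/√n = 10/√46 = 1.4744
t = (x̄ - μ₀)/SE = (42.00 - 49)/1.4744 = -4.7477
Critical value: t_{0.025,45} = ±2.014
p-value < 0.0001
Decision: reject H₀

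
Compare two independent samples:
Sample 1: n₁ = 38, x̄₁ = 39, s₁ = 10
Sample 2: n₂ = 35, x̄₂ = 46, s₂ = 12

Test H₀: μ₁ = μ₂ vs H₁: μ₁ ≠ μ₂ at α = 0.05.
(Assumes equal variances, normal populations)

Pooled variance: s²_p = [37×10² + 34×12²]/(71) = 121.0704
s_p = 11.0032
SE = s_p×√(1/n₁ + 1/n₂) = 11.0032×√(1/38 + 1/35) = 2.5778
t = (x̄₁ - x̄₂)/SE = (39 - 46)/2.5778 = -2.7155
df = 71, t-critical = ±1.994
Decision: reject H₀

Answer: t = -2.7155, reject H₀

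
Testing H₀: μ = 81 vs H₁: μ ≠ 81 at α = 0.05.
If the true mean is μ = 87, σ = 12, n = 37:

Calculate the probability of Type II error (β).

SE = σ/√n = 12/√37 = 1.9728
Critical values: μ₀ ± z_0.025×SE = 81 ± 1.960×1.9728
Acceptance region: (77.1333, 84.8667)
Under H₁ (μ = 87): z_high = (84.8667 - 87)/1.9728 = -1.0814, z_low = (77.1333 - 87)/1.9728 = -5.0014
β = P(not reject | H₁) = Φ(-1.0814) - Φ(-5.0014) ≈ 0.1398

Answer: β ≈ 0.1398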